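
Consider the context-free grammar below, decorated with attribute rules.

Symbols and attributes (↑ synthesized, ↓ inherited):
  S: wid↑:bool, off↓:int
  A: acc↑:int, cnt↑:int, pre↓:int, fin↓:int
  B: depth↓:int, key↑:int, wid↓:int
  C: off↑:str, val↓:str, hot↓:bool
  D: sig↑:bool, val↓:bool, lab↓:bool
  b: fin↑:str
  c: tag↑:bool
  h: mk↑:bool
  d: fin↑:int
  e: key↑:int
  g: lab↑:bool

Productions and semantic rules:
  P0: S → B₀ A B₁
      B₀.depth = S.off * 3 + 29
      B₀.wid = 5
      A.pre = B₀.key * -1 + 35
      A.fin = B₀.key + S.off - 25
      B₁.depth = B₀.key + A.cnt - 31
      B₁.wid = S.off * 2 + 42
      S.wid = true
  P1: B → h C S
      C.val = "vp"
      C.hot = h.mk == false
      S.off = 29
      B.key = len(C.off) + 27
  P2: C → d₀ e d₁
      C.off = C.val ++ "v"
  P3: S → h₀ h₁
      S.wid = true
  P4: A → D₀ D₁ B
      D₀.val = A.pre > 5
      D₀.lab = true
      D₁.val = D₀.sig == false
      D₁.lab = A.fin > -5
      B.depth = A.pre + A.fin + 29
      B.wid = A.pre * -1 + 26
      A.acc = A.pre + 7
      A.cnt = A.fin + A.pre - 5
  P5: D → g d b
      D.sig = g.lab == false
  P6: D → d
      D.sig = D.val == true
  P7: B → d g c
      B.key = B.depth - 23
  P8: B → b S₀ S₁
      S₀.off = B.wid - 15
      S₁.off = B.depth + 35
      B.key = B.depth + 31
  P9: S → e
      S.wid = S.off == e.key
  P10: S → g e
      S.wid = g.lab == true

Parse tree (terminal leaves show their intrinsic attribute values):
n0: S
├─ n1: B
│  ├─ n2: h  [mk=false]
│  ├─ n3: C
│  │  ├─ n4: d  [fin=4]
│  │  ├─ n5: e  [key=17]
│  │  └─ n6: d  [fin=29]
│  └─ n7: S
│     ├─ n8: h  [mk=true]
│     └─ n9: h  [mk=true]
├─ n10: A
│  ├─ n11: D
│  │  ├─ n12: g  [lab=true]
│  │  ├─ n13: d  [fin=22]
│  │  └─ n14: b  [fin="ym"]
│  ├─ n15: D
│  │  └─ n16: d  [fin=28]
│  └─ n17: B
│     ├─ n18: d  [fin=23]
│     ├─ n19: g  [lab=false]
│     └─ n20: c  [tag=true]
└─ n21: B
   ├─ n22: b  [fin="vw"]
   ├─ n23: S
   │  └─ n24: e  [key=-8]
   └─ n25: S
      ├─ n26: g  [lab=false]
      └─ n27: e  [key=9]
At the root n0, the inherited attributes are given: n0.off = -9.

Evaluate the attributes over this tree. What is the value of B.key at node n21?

26

1. n0.off = -9  [given at root]
2. n1.depth = 2  [S.off * 3 + 29]
3. n1.wid = 5  [5]
4. n2.mk = false  [terminal]
5. n3.val = "vp"  ["vp"]
6. n3.hot = true  [h.mk == false]
7. n4.fin = 4  [terminal]
8. n5.key = 17  [terminal]
9. n6.fin = 29  [terminal]
10. n3.off = "vpv"  [C.val ++ "v"]
11. n7.off = 29  [29]
12. n8.mk = true  [terminal]
13. n9.mk = true  [terminal]
14. n7.wid = true  [true]
15. n1.key = 30  [len(C.off) + 27]
16. n10.pre = 5  [B₀.key * -1 + 35]
17. n10.fin = -4  [B₀.key + S.off - 25]
18. n11.val = false  [A.pre > 5]
19. n11.lab = true  [true]
20. n12.lab = true  [terminal]
21. n13.fin = 22  [terminal]
22. n14.fin = "ym"  [terminal]
23. n11.sig = false  [g.lab == false]
24. n15.val = true  [D₀.sig == false]
25. n15.lab = true  [A.fin > -5]
26. n16.fin = 28  [terminal]
27. n15.sig = true  [D.val == true]
28. n17.depth = 30  [A.pre + A.fin + 29]
29. n17.wid = 21  [A.pre * -1 + 26]
30. n18.fin = 23  [terminal]
31. n19.lab = false  [terminal]
32. n20.tag = true  [terminal]
33. n17.key = 7  [B.depth - 23]
34. n10.acc = 12  [A.pre + 7]
35. n10.cnt = -4  [A.fin + A.pre - 5]
36. n21.depth = -5  [B₀.key + A.cnt - 31]
37. n21.wid = 24  [S.off * 2 + 42]
38. n22.fin = "vw"  [terminal]
39. n23.off = 9  [B.wid - 15]
40. n24.key = -8  [terminal]
41. n23.wid = false  [S.off == e.key]
42. n25.off = 30  [B.depth + 35]
43. n26.lab = false  [terminal]
44. n27.key = 9  [terminal]
45. n25.wid = false  [g.lab == true]
46. n21.key = 26  [B.depth + 31]
47. n0.wid = true  [true]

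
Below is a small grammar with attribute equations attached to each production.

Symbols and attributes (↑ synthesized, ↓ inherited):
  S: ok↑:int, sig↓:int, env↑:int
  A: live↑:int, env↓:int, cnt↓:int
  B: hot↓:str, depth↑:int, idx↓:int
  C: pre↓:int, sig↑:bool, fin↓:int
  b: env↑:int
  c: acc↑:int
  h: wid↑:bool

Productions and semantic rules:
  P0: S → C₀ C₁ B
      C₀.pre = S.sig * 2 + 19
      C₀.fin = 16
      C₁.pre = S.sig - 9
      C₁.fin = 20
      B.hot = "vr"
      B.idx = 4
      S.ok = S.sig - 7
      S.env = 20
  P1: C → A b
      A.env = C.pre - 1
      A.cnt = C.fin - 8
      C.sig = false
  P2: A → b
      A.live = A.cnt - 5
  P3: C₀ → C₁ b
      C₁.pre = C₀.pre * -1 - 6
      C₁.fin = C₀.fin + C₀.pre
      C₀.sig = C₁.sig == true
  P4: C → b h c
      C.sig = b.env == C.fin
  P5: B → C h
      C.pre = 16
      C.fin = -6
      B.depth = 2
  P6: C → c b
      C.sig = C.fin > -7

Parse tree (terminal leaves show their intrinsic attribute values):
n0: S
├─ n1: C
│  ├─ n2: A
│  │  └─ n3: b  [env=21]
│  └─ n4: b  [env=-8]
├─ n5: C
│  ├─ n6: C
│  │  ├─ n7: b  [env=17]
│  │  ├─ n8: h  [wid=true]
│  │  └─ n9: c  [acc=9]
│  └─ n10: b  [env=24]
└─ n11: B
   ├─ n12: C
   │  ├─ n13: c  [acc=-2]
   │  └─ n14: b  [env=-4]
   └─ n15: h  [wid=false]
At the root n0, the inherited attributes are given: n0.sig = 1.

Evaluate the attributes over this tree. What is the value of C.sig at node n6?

false

1. n0.sig = 1  [given at root]
2. n1.pre = 21  [S.sig * 2 + 19]
3. n1.fin = 16  [16]
4. n2.env = 20  [C.pre - 1]
5. n2.cnt = 8  [C.fin - 8]
6. n3.env = 21  [terminal]
7. n2.live = 3  [A.cnt - 5]
8. n4.env = -8  [terminal]
9. n1.sig = false  [false]
10. n5.pre = -8  [S.sig - 9]
11. n5.fin = 20  [20]
12. n6.pre = 2  [C₀.pre * -1 - 6]
13. n6.fin = 12  [C₀.fin + C₀.pre]
14. n7.env = 17  [terminal]
15. n8.wid = true  [terminal]
16. n9.acc = 9  [terminal]
17. n6.sig = false  [b.env == C.fin]
18. n10.env = 24  [terminal]
19. n5.sig = false  [C₁.sig == true]
20. n11.hot = "vr"  ["vr"]
21. n11.idx = 4  [4]
22. n12.pre = 16  [16]
23. n12.fin = -6  [-6]
24. n13.acc = -2  [terminal]
25. n14.env = -4  [terminal]
26. n12.sig = true  [C.fin > -7]
27. n15.wid = false  [terminal]
28. n11.depth = 2  [2]
29. n0.ok = -6  [S.sig - 7]
30. n0.env = 20  [20]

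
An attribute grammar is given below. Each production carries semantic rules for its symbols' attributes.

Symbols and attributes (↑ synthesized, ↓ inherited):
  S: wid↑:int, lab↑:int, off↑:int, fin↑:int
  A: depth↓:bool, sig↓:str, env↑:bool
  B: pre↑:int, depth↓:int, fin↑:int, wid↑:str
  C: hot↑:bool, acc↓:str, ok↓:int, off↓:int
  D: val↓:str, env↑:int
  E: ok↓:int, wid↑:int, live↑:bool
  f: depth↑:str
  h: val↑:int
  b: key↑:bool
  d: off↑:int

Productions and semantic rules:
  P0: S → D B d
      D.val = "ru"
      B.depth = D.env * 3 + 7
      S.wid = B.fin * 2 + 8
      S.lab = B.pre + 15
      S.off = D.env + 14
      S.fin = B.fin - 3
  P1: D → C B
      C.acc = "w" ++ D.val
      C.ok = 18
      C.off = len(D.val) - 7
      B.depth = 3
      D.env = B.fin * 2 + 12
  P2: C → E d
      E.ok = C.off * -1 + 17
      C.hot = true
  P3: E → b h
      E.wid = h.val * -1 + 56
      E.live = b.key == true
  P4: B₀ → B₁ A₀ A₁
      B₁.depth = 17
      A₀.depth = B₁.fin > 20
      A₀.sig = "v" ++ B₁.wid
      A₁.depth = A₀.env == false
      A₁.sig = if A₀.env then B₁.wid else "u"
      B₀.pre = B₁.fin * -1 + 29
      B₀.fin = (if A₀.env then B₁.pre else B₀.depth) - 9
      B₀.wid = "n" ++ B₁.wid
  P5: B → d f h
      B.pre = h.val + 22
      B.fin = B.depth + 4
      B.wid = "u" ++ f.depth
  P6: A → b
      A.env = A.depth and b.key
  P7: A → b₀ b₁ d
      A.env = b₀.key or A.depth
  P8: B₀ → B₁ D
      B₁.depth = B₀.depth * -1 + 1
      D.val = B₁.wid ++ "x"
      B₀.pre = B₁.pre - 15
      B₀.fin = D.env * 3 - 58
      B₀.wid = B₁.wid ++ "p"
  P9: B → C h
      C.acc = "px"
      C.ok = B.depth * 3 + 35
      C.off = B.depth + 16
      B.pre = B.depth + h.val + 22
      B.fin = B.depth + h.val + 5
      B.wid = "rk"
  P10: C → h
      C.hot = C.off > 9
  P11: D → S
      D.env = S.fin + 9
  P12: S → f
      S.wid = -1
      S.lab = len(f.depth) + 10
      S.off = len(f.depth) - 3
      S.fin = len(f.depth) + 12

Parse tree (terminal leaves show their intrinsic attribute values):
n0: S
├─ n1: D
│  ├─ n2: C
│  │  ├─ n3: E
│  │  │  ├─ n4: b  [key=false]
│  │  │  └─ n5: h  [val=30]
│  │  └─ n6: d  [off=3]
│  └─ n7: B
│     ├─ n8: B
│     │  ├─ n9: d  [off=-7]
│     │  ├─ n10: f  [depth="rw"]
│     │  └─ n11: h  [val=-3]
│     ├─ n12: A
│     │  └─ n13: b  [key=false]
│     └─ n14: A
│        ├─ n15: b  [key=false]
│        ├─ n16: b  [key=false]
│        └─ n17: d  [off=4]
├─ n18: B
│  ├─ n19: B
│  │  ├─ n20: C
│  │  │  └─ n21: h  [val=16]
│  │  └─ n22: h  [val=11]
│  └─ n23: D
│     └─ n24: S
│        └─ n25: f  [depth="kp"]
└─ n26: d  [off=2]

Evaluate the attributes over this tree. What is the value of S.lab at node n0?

1. n1.val = "ru"  ["ru"]
2. n2.acc = "wru"  ["w" ++ D.val]
3. n2.ok = 18  [18]
4. n2.off = -5  [len(D.val) - 7]
5. n3.ok = 22  [C.off * -1 + 17]
6. n4.key = false  [terminal]
7. n5.val = 30  [terminal]
8. n3.wid = 26  [h.val * -1 + 56]
9. n3.live = false  [b.key == true]
10. n6.off = 3  [terminal]
11. n2.hot = true  [true]
12. n7.depth = 3  [3]
13. n8.depth = 17  [17]
14. n9.off = -7  [terminal]
15. n10.depth = "rw"  [terminal]
16. n11.val = -3  [terminal]
17. n8.pre = 19  [h.val + 22]
18. n8.fin = 21  [B.depth + 4]
19. n8.wid = "urw"  ["u" ++ f.depth]
20. n12.depth = true  [B₁.fin > 20]
21. n12.sig = "vurw"  ["v" ++ B₁.wid]
22. n13.key = false  [terminal]
23. n12.env = false  [A.depth and b.key]
24. n14.depth = true  [A₀.env == false]
25. n14.sig = "u"  [if A₀.env then B₁.wid else "u"]
26. n15.key = false  [terminal]
27. n16.key = false  [terminal]
28. n17.off = 4  [terminal]
29. n14.env = true  [b₀.key or A.depth]
30. n7.pre = 8  [B₁.fin * -1 + 29]
31. n7.fin = -6  [(if A₀.env then B₁.pre else B₀.depth) - 9]
32. n7.wid = "nurw"  ["n" ++ B₁.wid]
33. n1.env = 0  [B.fin * 2 + 12]
34. n18.depth = 7  [D.env * 3 + 7]
35. n19.depth = -6  [B₀.depth * -1 + 1]
36. n20.acc = "px"  ["px"]
37. n20.ok = 17  [B.depth * 3 + 35]
38. n20.off = 10  [B.depth + 16]
39. n21.val = 16  [terminal]
40. n20.hot = true  [C.off > 9]
41. n22.val = 11  [terminal]
42. n19.pre = 27  [B.depth + h.val + 22]
43. n19.fin = 10  [B.depth + h.val + 5]
44. n19.wid = "rk"  ["rk"]
45. n23.val = "rkx"  [B₁.wid ++ "x"]
46. n25.depth = "kp"  [terminal]
47. n24.wid = -1  [-1]
48. n24.lab = 12  [len(f.depth) + 10]
49. n24.off = -1  [len(f.depth) - 3]
50. n24.fin = 14  [len(f.depth) + 12]
51. n23.env = 23  [S.fin + 9]
52. n18.pre = 12  [B₁.pre - 15]
53. n18.fin = 11  [D.env * 3 - 58]
54. n18.wid = "rkp"  [B₁.wid ++ "p"]
55. n26.off = 2  [terminal]
56. n0.wid = 30  [B.fin * 2 + 8]
57. n0.lab = 27  [B.pre + 15]
58. n0.off = 14  [D.env + 14]
59. n0.fin = 8  [B.fin - 3]

27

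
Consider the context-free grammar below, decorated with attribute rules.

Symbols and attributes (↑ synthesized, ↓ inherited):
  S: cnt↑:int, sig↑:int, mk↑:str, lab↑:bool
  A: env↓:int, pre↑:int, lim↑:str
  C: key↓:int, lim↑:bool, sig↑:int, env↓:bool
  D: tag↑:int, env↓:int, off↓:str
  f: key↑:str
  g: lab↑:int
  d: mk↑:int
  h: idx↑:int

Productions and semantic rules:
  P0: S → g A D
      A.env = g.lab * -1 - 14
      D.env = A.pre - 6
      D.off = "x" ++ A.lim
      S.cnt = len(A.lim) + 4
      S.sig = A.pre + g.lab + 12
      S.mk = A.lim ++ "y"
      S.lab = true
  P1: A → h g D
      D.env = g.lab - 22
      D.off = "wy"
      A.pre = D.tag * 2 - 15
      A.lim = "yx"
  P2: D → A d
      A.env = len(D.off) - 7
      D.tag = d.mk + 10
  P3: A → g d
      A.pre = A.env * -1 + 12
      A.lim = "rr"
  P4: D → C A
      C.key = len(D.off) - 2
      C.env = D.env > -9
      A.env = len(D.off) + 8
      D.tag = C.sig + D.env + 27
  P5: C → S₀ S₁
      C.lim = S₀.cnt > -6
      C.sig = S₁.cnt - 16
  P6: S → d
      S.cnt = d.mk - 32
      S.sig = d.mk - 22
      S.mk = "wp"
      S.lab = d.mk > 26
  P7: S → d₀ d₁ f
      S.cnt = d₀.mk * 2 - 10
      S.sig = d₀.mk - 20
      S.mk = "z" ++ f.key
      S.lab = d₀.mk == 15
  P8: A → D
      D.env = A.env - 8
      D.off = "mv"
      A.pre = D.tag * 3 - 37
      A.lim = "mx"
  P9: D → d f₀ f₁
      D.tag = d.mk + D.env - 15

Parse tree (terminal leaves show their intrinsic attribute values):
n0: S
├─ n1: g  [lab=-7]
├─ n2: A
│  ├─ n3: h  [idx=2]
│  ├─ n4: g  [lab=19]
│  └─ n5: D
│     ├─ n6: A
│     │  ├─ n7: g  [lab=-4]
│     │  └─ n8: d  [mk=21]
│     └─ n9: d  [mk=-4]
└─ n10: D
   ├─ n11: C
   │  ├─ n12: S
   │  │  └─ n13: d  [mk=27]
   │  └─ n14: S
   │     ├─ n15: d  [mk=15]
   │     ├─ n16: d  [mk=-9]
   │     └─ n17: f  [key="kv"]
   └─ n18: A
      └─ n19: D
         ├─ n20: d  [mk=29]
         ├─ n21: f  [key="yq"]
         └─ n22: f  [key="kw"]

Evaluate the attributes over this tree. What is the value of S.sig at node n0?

1. n1.lab = -7  [terminal]
2. n2.env = -7  [g.lab * -1 - 14]
3. n3.idx = 2  [terminal]
4. n4.lab = 19  [terminal]
5. n5.env = -3  [g.lab - 22]
6. n5.off = "wy"  ["wy"]
7. n6.env = -5  [len(D.off) - 7]
8. n7.lab = -4  [terminal]
9. n8.mk = 21  [terminal]
10. n6.pre = 17  [A.env * -1 + 12]
11. n6.lim = "rr"  ["rr"]
12. n9.mk = -4  [terminal]
13. n5.tag = 6  [d.mk + 10]
14. n2.pre = -3  [D.tag * 2 - 15]
15. n2.lim = "yx"  ["yx"]
16. n10.env = -9  [A.pre - 6]
17. n10.off = "xyx"  ["x" ++ A.lim]
18. n11.key = 1  [len(D.off) - 2]
19. n11.env = false  [D.env > -9]
20. n13.mk = 27  [terminal]
21. n12.cnt = -5  [d.mk - 32]
22. n12.sig = 5  [d.mk - 22]
23. n12.mk = "wp"  ["wp"]
24. n12.lab = true  [d.mk > 26]
25. n15.mk = 15  [terminal]
26. n16.mk = -9  [terminal]
27. n17.key = "kv"  [terminal]
28. n14.cnt = 20  [d₀.mk * 2 - 10]
29. n14.sig = -5  [d₀.mk - 20]
30. n14.mk = "zkv"  ["z" ++ f.key]
31. n14.lab = true  [d₀.mk == 15]
32. n11.lim = true  [S₀.cnt > -6]
33. n11.sig = 4  [S₁.cnt - 16]
34. n18.env = 11  [len(D.off) + 8]
35. n19.env = 3  [A.env - 8]
36. n19.off = "mv"  ["mv"]
37. n20.mk = 29  [terminal]
38. n21.key = "yq"  [terminal]
39. n22.key = "kw"  [terminal]
40. n19.tag = 17  [d.mk + D.env - 15]
41. n18.pre = 14  [D.tag * 3 - 37]
42. n18.lim = "mx"  ["mx"]
43. n10.tag = 22  [C.sig + D.env + 27]
44. n0.cnt = 6  [len(A.lim) + 4]
45. n0.sig = 2  [A.pre + g.lab + 12]
46. n0.mk = "yxy"  [A.lim ++ "y"]
47. n0.lab = true  [true]

2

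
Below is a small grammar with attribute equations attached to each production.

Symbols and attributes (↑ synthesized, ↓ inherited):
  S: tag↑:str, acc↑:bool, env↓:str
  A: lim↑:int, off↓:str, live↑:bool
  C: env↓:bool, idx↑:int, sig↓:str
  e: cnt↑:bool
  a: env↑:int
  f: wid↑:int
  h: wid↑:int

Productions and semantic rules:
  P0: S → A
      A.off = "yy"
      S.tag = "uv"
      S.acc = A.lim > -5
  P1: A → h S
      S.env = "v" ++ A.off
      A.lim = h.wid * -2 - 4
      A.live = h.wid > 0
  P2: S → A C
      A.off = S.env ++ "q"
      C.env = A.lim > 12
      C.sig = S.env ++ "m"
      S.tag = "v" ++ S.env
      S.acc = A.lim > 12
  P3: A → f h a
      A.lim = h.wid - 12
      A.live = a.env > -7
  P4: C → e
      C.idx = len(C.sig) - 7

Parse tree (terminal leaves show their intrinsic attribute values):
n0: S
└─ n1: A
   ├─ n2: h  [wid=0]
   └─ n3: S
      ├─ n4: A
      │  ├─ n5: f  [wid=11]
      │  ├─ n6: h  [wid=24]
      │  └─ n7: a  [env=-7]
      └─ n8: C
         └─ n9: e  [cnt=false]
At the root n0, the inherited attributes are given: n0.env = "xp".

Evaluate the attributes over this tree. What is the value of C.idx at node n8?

-3

1. n0.env = "xp"  [given at root]
2. n1.off = "yy"  ["yy"]
3. n2.wid = 0  [terminal]
4. n3.env = "vyy"  ["v" ++ A.off]
5. n4.off = "vyyq"  [S.env ++ "q"]
6. n5.wid = 11  [terminal]
7. n6.wid = 24  [terminal]
8. n7.env = -7  [terminal]
9. n4.lim = 12  [h.wid - 12]
10. n4.live = false  [a.env > -7]
11. n8.env = false  [A.lim > 12]
12. n8.sig = "vyym"  [S.env ++ "m"]
13. n9.cnt = false  [terminal]
14. n8.idx = -3  [len(C.sig) - 7]
15. n3.tag = "vvyy"  ["v" ++ S.env]
16. n3.acc = false  [A.lim > 12]
17. n1.lim = -4  [h.wid * -2 - 4]
18. n1.live = false  [h.wid > 0]
19. n0.tag = "uv"  ["uv"]
20. n0.acc = true  [A.lim > -5]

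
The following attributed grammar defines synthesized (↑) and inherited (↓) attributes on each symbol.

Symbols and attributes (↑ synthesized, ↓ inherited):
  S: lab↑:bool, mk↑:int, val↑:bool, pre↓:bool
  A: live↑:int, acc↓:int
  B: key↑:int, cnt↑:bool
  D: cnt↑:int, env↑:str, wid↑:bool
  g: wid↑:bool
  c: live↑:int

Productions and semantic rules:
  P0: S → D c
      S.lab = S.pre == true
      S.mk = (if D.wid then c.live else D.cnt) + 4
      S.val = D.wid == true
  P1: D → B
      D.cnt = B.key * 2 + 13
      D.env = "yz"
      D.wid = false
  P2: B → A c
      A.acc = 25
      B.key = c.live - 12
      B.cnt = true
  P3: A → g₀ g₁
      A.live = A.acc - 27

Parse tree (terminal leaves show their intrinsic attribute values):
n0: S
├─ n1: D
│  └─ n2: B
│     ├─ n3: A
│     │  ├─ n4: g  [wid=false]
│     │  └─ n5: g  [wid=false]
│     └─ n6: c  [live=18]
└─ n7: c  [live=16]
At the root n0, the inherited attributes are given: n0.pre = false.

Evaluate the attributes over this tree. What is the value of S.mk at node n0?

1. n0.pre = false  [given at root]
2. n3.acc = 25  [25]
3. n4.wid = false  [terminal]
4. n5.wid = false  [terminal]
5. n3.live = -2  [A.acc - 27]
6. n6.live = 18  [terminal]
7. n2.key = 6  [c.live - 12]
8. n2.cnt = true  [true]
9. n1.cnt = 25  [B.key * 2 + 13]
10. n1.env = "yz"  ["yz"]
11. n1.wid = false  [false]
12. n7.live = 16  [terminal]
13. n0.lab = false  [S.pre == true]
14. n0.mk = 29  [(if D.wid then c.live else D.cnt) + 4]
15. n0.val = false  [D.wid == true]

29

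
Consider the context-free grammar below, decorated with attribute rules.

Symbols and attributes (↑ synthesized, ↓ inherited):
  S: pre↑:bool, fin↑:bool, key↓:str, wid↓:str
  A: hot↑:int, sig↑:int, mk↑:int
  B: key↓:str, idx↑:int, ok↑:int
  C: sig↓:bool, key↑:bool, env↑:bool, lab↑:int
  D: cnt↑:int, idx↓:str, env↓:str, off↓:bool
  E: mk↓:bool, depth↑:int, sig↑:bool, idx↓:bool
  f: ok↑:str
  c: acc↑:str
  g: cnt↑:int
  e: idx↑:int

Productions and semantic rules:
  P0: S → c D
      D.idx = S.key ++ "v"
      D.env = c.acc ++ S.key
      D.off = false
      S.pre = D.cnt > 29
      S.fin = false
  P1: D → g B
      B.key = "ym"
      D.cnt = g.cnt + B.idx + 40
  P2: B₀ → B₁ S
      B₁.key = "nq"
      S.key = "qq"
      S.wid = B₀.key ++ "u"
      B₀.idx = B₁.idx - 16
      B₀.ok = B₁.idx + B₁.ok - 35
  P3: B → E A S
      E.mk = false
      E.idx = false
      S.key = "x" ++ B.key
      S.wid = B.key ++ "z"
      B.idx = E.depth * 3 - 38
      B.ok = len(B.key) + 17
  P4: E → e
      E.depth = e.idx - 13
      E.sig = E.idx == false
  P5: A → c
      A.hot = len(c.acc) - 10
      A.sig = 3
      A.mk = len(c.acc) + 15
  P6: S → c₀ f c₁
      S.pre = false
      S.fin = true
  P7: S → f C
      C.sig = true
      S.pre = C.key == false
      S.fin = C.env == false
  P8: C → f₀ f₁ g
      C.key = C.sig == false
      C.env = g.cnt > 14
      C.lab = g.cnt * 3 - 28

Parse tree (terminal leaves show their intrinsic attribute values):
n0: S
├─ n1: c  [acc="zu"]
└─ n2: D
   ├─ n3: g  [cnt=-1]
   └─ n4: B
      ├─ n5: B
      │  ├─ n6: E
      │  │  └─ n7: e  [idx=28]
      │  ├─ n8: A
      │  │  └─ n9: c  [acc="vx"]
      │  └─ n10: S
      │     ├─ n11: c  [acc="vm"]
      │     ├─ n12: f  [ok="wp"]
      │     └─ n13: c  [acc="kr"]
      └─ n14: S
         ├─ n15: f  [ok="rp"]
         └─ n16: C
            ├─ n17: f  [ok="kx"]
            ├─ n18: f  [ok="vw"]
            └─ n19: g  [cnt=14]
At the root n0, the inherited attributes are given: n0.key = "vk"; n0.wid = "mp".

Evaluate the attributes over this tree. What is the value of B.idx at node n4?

1. n0.key = "vk"  [given at root]
2. n0.wid = "mp"  [given at root]
3. n1.acc = "zu"  [terminal]
4. n2.idx = "vkv"  [S.key ++ "v"]
5. n2.env = "zuvk"  [c.acc ++ S.key]
6. n2.off = false  [false]
7. n3.cnt = -1  [terminal]
8. n4.key = "ym"  ["ym"]
9. n5.key = "nq"  ["nq"]
10. n6.mk = false  [false]
11. n6.idx = false  [false]
12. n7.idx = 28  [terminal]
13. n6.depth = 15  [e.idx - 13]
14. n6.sig = true  [E.idx == false]
15. n9.acc = "vx"  [terminal]
16. n8.hot = -8  [len(c.acc) - 10]
17. n8.sig = 3  [3]
18. n8.mk = 17  [len(c.acc) + 15]
19. n10.key = "xnq"  ["x" ++ B.key]
20. n10.wid = "nqz"  [B.key ++ "z"]
21. n11.acc = "vm"  [terminal]
22. n12.ok = "wp"  [terminal]
23. n13.acc = "kr"  [terminal]
24. n10.pre = false  [false]
25. n10.fin = true  [true]
26. n5.idx = 7  [E.depth * 3 - 38]
27. n5.ok = 19  [len(B.key) + 17]
28. n14.key = "qq"  ["qq"]
29. n14.wid = "ymu"  [B₀.key ++ "u"]
30. n15.ok = "rp"  [terminal]
31. n16.sig = true  [true]
32. n17.ok = "kx"  [terminal]
33. n18.ok = "vw"  [terminal]
34. n19.cnt = 14  [terminal]
35. n16.key = false  [C.sig == false]
36. n16.env = false  [g.cnt > 14]
37. n16.lab = 14  [g.cnt * 3 - 28]
38. n14.pre = true  [C.key == false]
39. n14.fin = true  [C.env == false]
40. n4.idx = -9  [B₁.idx - 16]
41. n4.ok = -9  [B₁.idx + B₁.ok - 35]
42. n2.cnt = 30  [g.cnt + B.idx + 40]
43. n0.pre = true  [D.cnt > 29]
44. n0.fin = false  [false]

-9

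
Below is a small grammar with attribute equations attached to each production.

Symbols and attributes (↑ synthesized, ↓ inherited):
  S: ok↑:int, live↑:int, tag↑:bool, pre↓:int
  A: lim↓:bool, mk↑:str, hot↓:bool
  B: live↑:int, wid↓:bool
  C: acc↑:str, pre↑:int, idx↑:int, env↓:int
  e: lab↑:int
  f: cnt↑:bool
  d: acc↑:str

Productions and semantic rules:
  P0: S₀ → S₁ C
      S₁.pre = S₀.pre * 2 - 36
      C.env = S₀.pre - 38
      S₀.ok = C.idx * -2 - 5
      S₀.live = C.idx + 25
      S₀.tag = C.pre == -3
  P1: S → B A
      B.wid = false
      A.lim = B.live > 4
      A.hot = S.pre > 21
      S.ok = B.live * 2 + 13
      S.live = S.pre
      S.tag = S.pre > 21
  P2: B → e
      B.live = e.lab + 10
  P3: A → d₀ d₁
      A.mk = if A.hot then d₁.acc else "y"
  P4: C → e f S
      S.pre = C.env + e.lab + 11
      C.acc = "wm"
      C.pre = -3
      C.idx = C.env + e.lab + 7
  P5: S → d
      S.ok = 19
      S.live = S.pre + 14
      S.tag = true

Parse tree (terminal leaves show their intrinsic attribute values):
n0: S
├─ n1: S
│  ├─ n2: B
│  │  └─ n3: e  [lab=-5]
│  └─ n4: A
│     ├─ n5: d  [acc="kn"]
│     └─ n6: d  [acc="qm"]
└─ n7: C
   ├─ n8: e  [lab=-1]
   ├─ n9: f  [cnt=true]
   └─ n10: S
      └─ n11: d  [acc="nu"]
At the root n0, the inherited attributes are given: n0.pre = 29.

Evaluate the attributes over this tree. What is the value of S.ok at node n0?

1. n0.pre = 29  [given at root]
2. n1.pre = 22  [S₀.pre * 2 - 36]
3. n2.wid = false  [false]
4. n3.lab = -5  [terminal]
5. n2.live = 5  [e.lab + 10]
6. n4.lim = true  [B.live > 4]
7. n4.hot = true  [S.pre > 21]
8. n5.acc = "kn"  [terminal]
9. n6.acc = "qm"  [terminal]
10. n4.mk = "qm"  [if A.hot then d₁.acc else "y"]
11. n1.ok = 23  [B.live * 2 + 13]
12. n1.live = 22  [S.pre]
13. n1.tag = true  [S.pre > 21]
14. n7.env = -9  [S₀.pre - 38]
15. n8.lab = -1  [terminal]
16. n9.cnt = true  [terminal]
17. n10.pre = 1  [C.env + e.lab + 11]
18. n11.acc = "nu"  [terminal]
19. n10.ok = 19  [19]
20. n10.live = 15  [S.pre + 14]
21. n10.tag = true  [true]
22. n7.acc = "wm"  ["wm"]
23. n7.pre = -3  [-3]
24. n7.idx = -3  [C.env + e.lab + 7]
25. n0.ok = 1  [C.idx * -2 - 5]
26. n0.live = 22  [C.idx + 25]
27. n0.tag = true  [C.pre == -3]

1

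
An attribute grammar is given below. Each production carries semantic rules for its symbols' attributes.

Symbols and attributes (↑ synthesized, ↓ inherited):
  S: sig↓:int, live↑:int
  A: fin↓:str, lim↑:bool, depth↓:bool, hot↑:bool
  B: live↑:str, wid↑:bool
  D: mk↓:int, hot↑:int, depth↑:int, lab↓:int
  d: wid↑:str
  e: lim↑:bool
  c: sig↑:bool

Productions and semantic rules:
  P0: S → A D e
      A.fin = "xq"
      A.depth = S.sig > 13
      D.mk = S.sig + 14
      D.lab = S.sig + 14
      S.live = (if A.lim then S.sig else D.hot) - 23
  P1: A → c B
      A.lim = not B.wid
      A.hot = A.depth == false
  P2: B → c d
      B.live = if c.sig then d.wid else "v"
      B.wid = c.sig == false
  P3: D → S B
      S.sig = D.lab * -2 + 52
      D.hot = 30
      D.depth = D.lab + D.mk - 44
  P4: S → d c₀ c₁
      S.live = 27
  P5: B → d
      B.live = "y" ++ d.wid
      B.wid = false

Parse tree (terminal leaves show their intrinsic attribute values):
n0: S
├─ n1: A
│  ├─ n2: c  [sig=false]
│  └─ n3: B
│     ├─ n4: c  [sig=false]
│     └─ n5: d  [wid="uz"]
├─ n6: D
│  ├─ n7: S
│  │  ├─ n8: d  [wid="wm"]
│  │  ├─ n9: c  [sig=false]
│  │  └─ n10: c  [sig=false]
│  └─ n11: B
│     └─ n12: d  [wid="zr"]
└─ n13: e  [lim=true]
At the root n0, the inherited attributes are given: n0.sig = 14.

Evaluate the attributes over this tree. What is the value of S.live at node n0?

7

1. n0.sig = 14  [given at root]
2. n1.fin = "xq"  ["xq"]
3. n1.depth = true  [S.sig > 13]
4. n2.sig = false  [terminal]
5. n4.sig = false  [terminal]
6. n5.wid = "uz"  [terminal]
7. n3.live = "v"  [if c.sig then d.wid else "v"]
8. n3.wid = true  [c.sig == false]
9. n1.lim = false  [not B.wid]
10. n1.hot = false  [A.depth == false]
11. n6.mk = 28  [S.sig + 14]
12. n6.lab = 28  [S.sig + 14]
13. n7.sig = -4  [D.lab * -2 + 52]
14. n8.wid = "wm"  [terminal]
15. n9.sig = false  [terminal]
16. n10.sig = false  [terminal]
17. n7.live = 27  [27]
18. n12.wid = "zr"  [terminal]
19. n11.live = "yzr"  ["y" ++ d.wid]
20. n11.wid = false  [false]
21. n6.hot = 30  [30]
22. n6.depth = 12  [D.lab + D.mk - 44]
23. n13.lim = true  [terminal]
24. n0.live = 7  [(if A.lim then S.sig else D.hot) - 23]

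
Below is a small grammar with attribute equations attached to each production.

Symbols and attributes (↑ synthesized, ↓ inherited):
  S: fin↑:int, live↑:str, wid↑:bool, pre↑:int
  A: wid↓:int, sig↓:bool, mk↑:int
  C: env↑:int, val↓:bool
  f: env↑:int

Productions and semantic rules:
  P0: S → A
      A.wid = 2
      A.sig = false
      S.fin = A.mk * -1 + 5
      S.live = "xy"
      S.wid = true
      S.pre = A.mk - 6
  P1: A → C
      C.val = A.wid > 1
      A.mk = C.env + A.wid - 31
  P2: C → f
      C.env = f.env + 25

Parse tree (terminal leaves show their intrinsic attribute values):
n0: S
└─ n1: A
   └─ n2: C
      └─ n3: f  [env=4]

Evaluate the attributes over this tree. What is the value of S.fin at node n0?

1. n1.wid = 2  [2]
2. n1.sig = false  [false]
3. n2.val = true  [A.wid > 1]
4. n3.env = 4  [terminal]
5. n2.env = 29  [f.env + 25]
6. n1.mk = 0  [C.env + A.wid - 31]
7. n0.fin = 5  [A.mk * -1 + 5]
8. n0.live = "xy"  ["xy"]
9. n0.wid = true  [true]
10. n0.pre = -6  [A.mk - 6]

5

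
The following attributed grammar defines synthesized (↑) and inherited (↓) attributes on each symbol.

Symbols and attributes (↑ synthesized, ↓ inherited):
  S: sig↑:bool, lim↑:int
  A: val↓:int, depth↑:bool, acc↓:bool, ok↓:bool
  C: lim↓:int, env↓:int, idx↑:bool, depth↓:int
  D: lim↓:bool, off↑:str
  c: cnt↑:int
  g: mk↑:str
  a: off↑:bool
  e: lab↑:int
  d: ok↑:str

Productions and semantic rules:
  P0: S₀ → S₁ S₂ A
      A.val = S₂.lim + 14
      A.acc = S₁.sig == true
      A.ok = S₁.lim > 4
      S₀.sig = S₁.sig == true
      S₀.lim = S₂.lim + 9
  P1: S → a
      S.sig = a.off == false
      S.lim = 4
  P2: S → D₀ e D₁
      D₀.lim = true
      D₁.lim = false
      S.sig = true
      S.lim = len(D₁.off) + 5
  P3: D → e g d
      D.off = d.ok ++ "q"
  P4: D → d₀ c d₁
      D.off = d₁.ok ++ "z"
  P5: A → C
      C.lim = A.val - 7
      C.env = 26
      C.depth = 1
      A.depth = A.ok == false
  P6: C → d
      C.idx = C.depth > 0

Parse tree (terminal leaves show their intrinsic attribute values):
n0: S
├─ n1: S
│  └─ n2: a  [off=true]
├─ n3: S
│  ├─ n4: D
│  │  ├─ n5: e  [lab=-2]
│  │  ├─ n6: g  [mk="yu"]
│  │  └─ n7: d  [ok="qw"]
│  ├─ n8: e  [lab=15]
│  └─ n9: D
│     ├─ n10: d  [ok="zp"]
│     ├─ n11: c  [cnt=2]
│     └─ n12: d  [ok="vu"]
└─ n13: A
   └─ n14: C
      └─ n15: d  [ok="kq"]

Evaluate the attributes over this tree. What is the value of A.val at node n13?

1. n2.off = true  [terminal]
2. n1.sig = false  [a.off == false]
3. n1.lim = 4  [4]
4. n4.lim = true  [true]
5. n5.lab = -2  [terminal]
6. n6.mk = "yu"  [terminal]
7. n7.ok = "qw"  [terminal]
8. n4.off = "qwq"  [d.ok ++ "q"]
9. n8.lab = 15  [terminal]
10. n9.lim = false  [false]
11. n10.ok = "zp"  [terminal]
12. n11.cnt = 2  [terminal]
13. n12.ok = "vu"  [terminal]
14. n9.off = "vuz"  [d₁.ok ++ "z"]
15. n3.sig = true  [true]
16. n3.lim = 8  [len(D₁.off) + 5]
17. n13.val = 22  [S₂.lim + 14]
18. n13.acc = false  [S₁.sig == true]
19. n13.ok = false  [S₁.lim > 4]
20. n14.lim = 15  [A.val - 7]
21. n14.env = 26  [26]
22. n14.depth = 1  [1]
23. n15.ok = "kq"  [terminal]
24. n14.idx = true  [C.depth > 0]
25. n13.depth = true  [A.ok == false]
26. n0.sig = false  [S₁.sig == true]
27. n0.lim = 17  [S₂.lim + 9]

22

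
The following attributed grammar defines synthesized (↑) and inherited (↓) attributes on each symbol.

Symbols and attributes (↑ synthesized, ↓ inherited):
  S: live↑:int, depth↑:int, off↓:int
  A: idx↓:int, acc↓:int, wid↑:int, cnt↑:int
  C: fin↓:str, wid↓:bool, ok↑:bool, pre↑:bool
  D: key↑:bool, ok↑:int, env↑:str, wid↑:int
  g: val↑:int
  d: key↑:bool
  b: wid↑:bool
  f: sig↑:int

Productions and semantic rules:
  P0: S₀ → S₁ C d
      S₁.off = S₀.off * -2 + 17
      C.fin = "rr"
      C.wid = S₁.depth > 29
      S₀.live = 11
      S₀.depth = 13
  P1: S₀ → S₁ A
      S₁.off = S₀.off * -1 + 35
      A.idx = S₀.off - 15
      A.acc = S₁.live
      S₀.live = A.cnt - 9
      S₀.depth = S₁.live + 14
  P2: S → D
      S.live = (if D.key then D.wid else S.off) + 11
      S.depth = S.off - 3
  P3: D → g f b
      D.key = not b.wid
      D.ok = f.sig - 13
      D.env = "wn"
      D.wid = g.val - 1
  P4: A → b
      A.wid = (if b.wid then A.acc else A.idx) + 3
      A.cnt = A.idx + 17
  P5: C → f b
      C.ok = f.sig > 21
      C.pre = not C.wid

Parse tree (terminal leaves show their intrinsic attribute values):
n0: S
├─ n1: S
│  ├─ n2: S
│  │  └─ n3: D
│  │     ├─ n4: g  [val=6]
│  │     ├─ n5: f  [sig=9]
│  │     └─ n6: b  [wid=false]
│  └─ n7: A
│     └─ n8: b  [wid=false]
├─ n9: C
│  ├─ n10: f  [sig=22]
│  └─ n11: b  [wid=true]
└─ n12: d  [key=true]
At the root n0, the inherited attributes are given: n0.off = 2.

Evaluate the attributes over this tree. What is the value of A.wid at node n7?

1

1. n0.off = 2  [given at root]
2. n1.off = 13  [S₀.off * -2 + 17]
3. n2.off = 22  [S₀.off * -1 + 35]
4. n4.val = 6  [terminal]
5. n5.sig = 9  [terminal]
6. n6.wid = false  [terminal]
7. n3.key = true  [not b.wid]
8. n3.ok = -4  [f.sig - 13]
9. n3.env = "wn"  ["wn"]
10. n3.wid = 5  [g.val - 1]
11. n2.live = 16  [(if D.key then D.wid else S.off) + 11]
12. n2.depth = 19  [S.off - 3]
13. n7.idx = -2  [S₀.off - 15]
14. n7.acc = 16  [S₁.live]
15. n8.wid = false  [terminal]
16. n7.wid = 1  [(if b.wid then A.acc else A.idx) + 3]
17. n7.cnt = 15  [A.idx + 17]
18. n1.live = 6  [A.cnt - 9]
19. n1.depth = 30  [S₁.live + 14]
20. n9.fin = "rr"  ["rr"]
21. n9.wid = true  [S₁.depth > 29]
22. n10.sig = 22  [terminal]
23. n11.wid = true  [terminal]
24. n9.ok = true  [f.sig > 21]
25. n9.pre = false  [not C.wid]
26. n12.key = true  [terminal]
27. n0.live = 11  [11]
28. n0.depth = 13  [13]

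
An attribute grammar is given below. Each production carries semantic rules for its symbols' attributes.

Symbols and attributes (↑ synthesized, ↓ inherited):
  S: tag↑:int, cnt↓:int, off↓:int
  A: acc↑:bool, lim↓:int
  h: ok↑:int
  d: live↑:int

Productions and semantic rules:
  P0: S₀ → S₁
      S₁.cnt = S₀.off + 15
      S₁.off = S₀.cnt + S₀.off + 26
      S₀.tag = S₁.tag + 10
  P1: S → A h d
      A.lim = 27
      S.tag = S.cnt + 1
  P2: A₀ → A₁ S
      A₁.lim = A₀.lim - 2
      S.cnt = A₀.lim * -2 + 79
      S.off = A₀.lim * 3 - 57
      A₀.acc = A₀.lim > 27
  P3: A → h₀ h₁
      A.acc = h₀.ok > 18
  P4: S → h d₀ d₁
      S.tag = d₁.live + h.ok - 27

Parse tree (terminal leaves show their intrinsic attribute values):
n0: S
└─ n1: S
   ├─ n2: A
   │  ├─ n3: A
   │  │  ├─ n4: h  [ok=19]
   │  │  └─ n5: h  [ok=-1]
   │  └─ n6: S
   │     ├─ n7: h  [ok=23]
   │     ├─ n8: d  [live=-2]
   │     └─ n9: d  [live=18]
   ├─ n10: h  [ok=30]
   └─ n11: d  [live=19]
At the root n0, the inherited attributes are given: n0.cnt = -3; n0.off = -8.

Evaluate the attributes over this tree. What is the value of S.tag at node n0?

18

1. n0.cnt = -3  [given at root]
2. n0.off = -8  [given at root]
3. n1.cnt = 7  [S₀.off + 15]
4. n1.off = 15  [S₀.cnt + S₀.off + 26]
5. n2.lim = 27  [27]
6. n3.lim = 25  [A₀.lim - 2]
7. n4.ok = 19  [terminal]
8. n5.ok = -1  [terminal]
9. n3.acc = true  [h₀.ok > 18]
10. n6.cnt = 25  [A₀.lim * -2 + 79]
11. n6.off = 24  [A₀.lim * 3 - 57]
12. n7.ok = 23  [terminal]
13. n8.live = -2  [terminal]
14. n9.live = 18  [terminal]
15. n6.tag = 14  [d₁.live + h.ok - 27]
16. n2.acc = false  [A₀.lim > 27]
17. n10.ok = 30  [terminal]
18. n11.live = 19  [terminal]
19. n1.tag = 8  [S.cnt + 1]
20. n0.tag = 18  [S₁.tag + 10]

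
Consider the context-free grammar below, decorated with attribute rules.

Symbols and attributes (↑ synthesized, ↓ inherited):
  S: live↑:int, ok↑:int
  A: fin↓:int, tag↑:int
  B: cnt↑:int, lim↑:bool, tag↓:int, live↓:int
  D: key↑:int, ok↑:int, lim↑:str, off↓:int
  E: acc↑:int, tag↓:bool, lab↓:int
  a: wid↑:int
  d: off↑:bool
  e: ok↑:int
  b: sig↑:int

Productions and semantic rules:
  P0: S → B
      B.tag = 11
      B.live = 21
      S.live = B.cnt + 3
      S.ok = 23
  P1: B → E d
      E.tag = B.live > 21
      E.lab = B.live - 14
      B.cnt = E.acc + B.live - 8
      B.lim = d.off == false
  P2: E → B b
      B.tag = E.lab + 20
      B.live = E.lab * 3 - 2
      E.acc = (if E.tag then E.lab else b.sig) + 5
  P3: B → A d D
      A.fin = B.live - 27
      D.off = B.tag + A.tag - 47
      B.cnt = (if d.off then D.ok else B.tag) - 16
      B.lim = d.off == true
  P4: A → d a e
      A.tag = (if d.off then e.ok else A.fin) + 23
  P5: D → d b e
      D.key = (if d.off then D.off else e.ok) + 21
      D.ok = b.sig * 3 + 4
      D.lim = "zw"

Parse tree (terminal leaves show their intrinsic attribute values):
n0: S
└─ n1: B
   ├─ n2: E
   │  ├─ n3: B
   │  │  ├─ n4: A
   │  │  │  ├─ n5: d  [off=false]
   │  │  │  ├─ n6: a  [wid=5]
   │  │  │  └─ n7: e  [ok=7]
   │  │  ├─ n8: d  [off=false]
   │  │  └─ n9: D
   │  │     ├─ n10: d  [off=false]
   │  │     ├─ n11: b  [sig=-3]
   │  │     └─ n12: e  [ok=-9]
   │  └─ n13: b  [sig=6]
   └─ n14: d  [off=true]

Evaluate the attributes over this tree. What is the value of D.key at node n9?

1. n1.tag = 11  [11]
2. n1.live = 21  [21]
3. n2.tag = false  [B.live > 21]
4. n2.lab = 7  [B.live - 14]
5. n3.tag = 27  [E.lab + 20]
6. n3.live = 19  [E.lab * 3 - 2]
7. n4.fin = -8  [B.live - 27]
8. n5.off = false  [terminal]
9. n6.wid = 5  [terminal]
10. n7.ok = 7  [terminal]
11. n4.tag = 15  [(if d.off then e.ok else A.fin) + 23]
12. n8.off = false  [terminal]
13. n9.off = -5  [B.tag + A.tag - 47]
14. n10.off = false  [terminal]
15. n11.sig = -3  [terminal]
16. n12.ok = -9  [terminal]
17. n9.key = 12  [(if d.off then D.off else e.ok) + 21]
18. n9.ok = -5  [b.sig * 3 + 4]
19. n9.lim = "zw"  ["zw"]
20. n3.cnt = 11  [(if d.off then D.ok else B.tag) - 16]
21. n3.lim = false  [d.off == true]
22. n13.sig = 6  [terminal]
23. n2.acc = 11  [(if E.tag then E.lab else b.sig) + 5]
24. n14.off = true  [terminal]
25. n1.cnt = 24  [E.acc + B.live - 8]
26. n1.lim = false  [d.off == false]
27. n0.live = 27  [B.cnt + 3]
28. n0.ok = 23  [23]

12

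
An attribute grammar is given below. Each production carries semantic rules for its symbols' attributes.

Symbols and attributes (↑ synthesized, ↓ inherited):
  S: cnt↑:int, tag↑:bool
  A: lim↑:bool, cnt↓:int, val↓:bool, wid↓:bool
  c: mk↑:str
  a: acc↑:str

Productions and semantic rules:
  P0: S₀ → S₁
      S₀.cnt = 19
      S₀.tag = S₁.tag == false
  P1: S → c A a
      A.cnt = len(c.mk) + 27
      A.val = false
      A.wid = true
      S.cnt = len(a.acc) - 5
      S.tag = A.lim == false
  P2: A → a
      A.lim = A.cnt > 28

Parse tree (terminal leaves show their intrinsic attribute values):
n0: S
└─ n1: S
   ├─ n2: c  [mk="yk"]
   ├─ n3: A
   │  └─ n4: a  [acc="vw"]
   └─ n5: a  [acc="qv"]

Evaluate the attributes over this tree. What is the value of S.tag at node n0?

1. n2.mk = "yk"  [terminal]
2. n3.cnt = 29  [len(c.mk) + 27]
3. n3.val = false  [false]
4. n3.wid = true  [true]
5. n4.acc = "vw"  [terminal]
6. n3.lim = true  [A.cnt > 28]
7. n5.acc = "qv"  [terminal]
8. n1.cnt = -3  [len(a.acc) - 5]
9. n1.tag = false  [A.lim == false]
10. n0.cnt = 19  [19]
11. n0.tag = true  [S₁.tag == false]

true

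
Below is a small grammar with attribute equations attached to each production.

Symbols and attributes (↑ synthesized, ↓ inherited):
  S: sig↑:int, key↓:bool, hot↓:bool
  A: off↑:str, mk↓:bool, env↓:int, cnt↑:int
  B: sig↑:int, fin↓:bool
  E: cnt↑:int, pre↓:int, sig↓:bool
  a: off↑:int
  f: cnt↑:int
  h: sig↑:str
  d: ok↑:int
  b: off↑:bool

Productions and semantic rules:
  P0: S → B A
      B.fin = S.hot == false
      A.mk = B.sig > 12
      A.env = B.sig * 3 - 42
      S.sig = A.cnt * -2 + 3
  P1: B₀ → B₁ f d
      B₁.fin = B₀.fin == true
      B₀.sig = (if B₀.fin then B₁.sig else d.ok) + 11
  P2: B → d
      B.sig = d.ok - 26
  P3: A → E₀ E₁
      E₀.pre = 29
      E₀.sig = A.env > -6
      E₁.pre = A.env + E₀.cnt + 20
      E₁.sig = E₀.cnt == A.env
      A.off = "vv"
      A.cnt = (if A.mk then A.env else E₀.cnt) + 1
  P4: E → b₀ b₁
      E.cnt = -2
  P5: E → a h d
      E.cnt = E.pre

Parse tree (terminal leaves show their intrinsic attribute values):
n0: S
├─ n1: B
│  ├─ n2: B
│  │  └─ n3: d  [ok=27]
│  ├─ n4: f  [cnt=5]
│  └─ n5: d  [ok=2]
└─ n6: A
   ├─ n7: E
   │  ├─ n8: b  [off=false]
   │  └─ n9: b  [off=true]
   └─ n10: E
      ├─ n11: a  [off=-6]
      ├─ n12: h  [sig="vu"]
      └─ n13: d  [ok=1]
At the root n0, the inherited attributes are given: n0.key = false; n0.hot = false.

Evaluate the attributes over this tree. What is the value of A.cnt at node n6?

-1

1. n0.key = false  [given at root]
2. n0.hot = false  [given at root]
3. n1.fin = true  [S.hot == false]
4. n2.fin = true  [B₀.fin == true]
5. n3.ok = 27  [terminal]
6. n2.sig = 1  [d.ok - 26]
7. n4.cnt = 5  [terminal]
8. n5.ok = 2  [terminal]
9. n1.sig = 12  [(if B₀.fin then B₁.sig else d.ok) + 11]
10. n6.mk = false  [B.sig > 12]
11. n6.env = -6  [B.sig * 3 - 42]
12. n7.pre = 29  [29]
13. n7.sig = false  [A.env > -6]
14. n8.off = false  [terminal]
15. n9.off = true  [terminal]
16. n7.cnt = -2  [-2]
17. n10.pre = 12  [A.env + E₀.cnt + 20]
18. n10.sig = false  [E₀.cnt == A.env]
19. n11.off = -6  [terminal]
20. n12.sig = "vu"  [terminal]
21. n13.ok = 1  [terminal]
22. n10.cnt = 12  [E.pre]
23. n6.off = "vv"  ["vv"]
24. n6.cnt = -1  [(if A.mk then A.env else E₀.cnt) + 1]
25. n0.sig = 5  [A.cnt * -2 + 3]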